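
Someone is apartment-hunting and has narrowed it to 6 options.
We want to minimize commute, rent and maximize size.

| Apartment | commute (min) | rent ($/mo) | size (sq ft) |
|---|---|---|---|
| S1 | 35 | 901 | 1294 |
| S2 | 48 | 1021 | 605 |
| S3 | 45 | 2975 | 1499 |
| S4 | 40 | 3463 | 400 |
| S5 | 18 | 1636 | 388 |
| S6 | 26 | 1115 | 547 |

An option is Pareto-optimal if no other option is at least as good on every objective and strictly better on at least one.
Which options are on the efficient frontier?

S1: not dominated (best rent).
S2: dominated by S1 (commute 35≤48, rent 901≤1021, size 1294≥605).
S3: not dominated (best size).
S4: dominated by S1 (commute 35≤40, rent 901≤3463, size 1294≥400).
S5: not dominated (best commute).
S6: not dominated.

S1, S3, S5, S6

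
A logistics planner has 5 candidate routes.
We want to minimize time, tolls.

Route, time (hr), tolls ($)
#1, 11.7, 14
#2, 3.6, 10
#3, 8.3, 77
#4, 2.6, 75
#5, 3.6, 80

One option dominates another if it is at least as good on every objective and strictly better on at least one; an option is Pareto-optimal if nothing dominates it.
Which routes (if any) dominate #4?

none

#1: worse on time (11.7 vs 2.6).
#2: worse on time (3.6 vs 2.6).
#3: worse on time (8.3 vs 2.6).
#5: worse on time (3.6 vs 2.6).
No option dominates #4.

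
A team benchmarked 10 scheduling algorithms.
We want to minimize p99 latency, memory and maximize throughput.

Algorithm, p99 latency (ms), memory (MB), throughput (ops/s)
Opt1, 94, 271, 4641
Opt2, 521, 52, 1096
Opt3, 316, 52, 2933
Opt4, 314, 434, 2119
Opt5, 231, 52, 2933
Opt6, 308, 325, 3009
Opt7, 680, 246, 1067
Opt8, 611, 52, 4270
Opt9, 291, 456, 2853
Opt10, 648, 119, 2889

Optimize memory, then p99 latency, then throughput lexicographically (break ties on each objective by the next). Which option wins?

Opt5

First minimize memory: best is 52, kept {Opt2, Opt3, Opt5, Opt8}.
Then minimize p99 latency: best is 231, kept {Opt5}.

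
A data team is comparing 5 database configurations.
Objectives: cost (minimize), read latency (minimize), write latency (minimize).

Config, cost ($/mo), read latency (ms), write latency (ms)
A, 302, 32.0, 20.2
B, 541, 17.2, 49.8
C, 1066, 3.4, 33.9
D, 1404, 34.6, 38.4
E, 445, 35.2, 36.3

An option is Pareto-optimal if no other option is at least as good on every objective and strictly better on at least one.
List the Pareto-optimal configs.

A, B, C

A: not dominated (best cost).
B: not dominated.
C: not dominated (best read latency).
D: dominated by A (cost 302≤1404, read latency 32.0≤34.6, write latency 20.2≤38.4).
E: dominated by A (cost 302≤445, read latency 32.0≤35.2, write latency 20.2≤36.3).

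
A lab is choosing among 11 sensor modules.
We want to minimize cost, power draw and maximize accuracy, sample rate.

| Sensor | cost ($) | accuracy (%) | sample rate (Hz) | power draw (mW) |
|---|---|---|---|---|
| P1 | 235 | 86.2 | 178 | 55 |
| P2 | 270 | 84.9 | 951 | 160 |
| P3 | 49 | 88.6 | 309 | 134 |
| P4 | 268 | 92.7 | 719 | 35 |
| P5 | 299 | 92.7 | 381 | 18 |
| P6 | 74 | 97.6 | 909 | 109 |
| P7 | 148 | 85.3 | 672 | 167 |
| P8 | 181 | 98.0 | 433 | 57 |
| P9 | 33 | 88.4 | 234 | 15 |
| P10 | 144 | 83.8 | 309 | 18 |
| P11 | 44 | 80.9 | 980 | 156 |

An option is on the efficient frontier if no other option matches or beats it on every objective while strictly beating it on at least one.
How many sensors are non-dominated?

P1: dominated by P9 (cost 33≤235, accuracy 88.4≥86.2, sample rate 234≥178, power draw 15≤55).
P2: not dominated.
P3: not dominated.
P4: not dominated.
P5: not dominated.
P6: not dominated.
P7: dominated by P6 (cost 74≤148, accuracy 97.6≥85.3, sample rate 909≥672, power draw 109≤167).
P8: not dominated (best accuracy).
P9: not dominated (best cost).
P10: not dominated.
P11: not dominated (best sample rate).
Pareto-optimal: P2, P3, P4, P5, P6, P8, P9, P10, P11 → 9.

9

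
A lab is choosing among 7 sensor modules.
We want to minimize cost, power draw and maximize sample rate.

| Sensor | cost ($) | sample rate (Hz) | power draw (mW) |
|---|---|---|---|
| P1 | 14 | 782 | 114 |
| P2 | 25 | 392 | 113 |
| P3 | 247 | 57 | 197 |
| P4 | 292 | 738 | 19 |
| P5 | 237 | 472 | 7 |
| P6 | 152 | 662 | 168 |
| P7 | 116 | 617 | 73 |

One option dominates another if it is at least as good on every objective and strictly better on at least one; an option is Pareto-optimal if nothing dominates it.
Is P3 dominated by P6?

P6 vs P3: cost 152≤247, sample rate 662≥57, power draw 168≤197 — P6 is at least as good on every objective with at least one strict improvement.

Yes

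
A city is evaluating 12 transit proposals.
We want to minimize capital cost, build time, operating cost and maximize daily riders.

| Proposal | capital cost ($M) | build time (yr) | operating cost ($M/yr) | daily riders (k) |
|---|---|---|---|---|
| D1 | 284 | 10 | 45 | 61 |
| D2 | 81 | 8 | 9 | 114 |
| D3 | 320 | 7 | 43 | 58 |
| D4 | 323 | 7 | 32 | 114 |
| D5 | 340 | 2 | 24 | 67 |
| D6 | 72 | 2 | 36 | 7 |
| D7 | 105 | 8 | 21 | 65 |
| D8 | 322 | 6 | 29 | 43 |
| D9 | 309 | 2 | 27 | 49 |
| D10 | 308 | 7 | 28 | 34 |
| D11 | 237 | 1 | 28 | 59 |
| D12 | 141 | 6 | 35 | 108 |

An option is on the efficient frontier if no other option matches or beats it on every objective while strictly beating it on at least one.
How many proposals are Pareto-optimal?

7

D1: dominated by D2 (capital cost 81≤284, build time 8≤10, operating cost 9≤45, daily riders 114≥61).
D2: not dominated (best operating cost).
D3: dominated by D11 (capital cost 237≤320, build time 1≤7, operating cost 28≤43, daily riders 59≥58).
D4: not dominated.
D5: not dominated.
D6: not dominated (best capital cost).
D7: dominated by D2 (capital cost 81≤105, build time 8≤8, operating cost 9≤21, daily riders 114≥65).
D8: dominated by D9 (capital cost 309≤322, build time 2≤6, operating cost 27≤29, daily riders 49≥43).
D9: not dominated.
D10: dominated by D11 (capital cost 237≤308, build time 1≤7, operating cost 28≤28, daily riders 59≥34).
D11: not dominated (best build time).
D12: not dominated.
Pareto-optimal: D2, D4, D5, D6, D9, D11, D12 → 7.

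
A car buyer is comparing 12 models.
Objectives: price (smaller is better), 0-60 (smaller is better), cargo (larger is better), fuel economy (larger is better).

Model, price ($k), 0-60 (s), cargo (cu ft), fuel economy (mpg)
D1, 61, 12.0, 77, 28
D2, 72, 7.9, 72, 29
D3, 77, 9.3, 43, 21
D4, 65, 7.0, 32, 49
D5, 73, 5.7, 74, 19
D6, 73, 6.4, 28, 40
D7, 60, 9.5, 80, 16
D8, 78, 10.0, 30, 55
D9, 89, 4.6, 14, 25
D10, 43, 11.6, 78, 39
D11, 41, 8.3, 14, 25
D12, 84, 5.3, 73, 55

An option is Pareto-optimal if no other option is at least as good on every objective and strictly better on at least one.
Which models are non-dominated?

D2, D4, D5, D6, D7, D8, D9, D10, D11, D12

D1: dominated by D10 (price 43≤61, 0-60 11.6≤12.0, cargo 78≥77, fuel economy 39≥28).
D2: not dominated.
D3: dominated by D2 (price 72≤77, 0-60 7.9≤9.3, cargo 72≥43, fuel economy 29≥21).
D4: not dominated.
D5: not dominated.
D6: not dominated.
D7: not dominated (best cargo).
D8: not dominated.
D9: not dominated (best 0-60).
D10: not dominated.
D11: not dominated (best price).
D12: not dominated.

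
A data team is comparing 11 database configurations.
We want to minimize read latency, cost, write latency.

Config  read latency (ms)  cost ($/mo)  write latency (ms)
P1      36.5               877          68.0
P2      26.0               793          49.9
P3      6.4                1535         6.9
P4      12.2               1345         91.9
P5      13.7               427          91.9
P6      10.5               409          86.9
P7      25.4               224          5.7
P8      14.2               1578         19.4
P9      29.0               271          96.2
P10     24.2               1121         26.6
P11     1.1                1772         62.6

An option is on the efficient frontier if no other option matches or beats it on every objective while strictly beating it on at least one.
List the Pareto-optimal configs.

P1: dominated by P2 (read latency 26.0≤36.5, cost 793≤877, write latency 49.9≤68.0).
P2: dominated by P7 (read latency 25.4≤26.0, cost 224≤793, write latency 5.7≤49.9).
P3: not dominated.
P4: dominated by P6 (read latency 10.5≤12.2, cost 409≤1345, write latency 86.9≤91.9).
P5: dominated by P6 (read latency 10.5≤13.7, cost 409≤427, write latency 86.9≤91.9).
P6: not dominated.
P7: not dominated (best cost).
P8: dominated by P3 (read latency 6.4≤14.2, cost 1535≤1578, write latency 6.9≤19.4).
P9: dominated by P7 (read latency 25.4≤29.0, cost 224≤271, write latency 5.7≤96.2).
P10: not dominated.
P11: not dominated (best read latency).

P3, P6, P7, P10, P11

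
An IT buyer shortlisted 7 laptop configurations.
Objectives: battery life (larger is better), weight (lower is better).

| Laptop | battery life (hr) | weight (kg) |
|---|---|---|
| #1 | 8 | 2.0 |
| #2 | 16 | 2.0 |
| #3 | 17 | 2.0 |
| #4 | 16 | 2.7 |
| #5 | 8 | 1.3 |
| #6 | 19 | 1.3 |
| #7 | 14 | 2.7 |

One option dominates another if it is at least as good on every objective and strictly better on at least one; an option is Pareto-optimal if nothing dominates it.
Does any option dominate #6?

#1: worse on battery life (8 vs 19).
#2: worse on battery life (16 vs 19).
#3: worse on battery life (17 vs 19).
#4: worse on battery life (16 vs 19).
#5: worse on battery life (8 vs 19).
#7: worse on battery life (14 vs 19).
No option is at least as good as #6 on every objective and strictly better on one.

No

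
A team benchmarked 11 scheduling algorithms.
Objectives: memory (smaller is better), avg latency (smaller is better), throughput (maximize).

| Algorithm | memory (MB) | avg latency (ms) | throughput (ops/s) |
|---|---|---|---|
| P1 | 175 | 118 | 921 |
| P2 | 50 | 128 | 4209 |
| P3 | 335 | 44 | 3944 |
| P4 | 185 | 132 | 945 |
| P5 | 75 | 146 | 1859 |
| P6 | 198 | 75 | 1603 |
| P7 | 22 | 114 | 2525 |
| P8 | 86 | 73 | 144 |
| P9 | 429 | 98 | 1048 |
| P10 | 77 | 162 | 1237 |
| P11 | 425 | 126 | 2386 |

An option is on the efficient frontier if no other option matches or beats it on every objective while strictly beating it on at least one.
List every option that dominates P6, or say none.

none

P1: worse on avg latency (118 vs 75).
P2: worse on avg latency (128 vs 75).
P3: worse on memory (335 vs 198).
P4: worse on avg latency (132 vs 75).
P5: worse on avg latency (146 vs 75).
P7: worse on avg latency (114 vs 75).
P8: worse on throughput (144 vs 1603).
P9: worse on memory (429 vs 198).
P10: worse on avg latency (162 vs 75).
P11: worse on memory (425 vs 198).
No option dominates P6.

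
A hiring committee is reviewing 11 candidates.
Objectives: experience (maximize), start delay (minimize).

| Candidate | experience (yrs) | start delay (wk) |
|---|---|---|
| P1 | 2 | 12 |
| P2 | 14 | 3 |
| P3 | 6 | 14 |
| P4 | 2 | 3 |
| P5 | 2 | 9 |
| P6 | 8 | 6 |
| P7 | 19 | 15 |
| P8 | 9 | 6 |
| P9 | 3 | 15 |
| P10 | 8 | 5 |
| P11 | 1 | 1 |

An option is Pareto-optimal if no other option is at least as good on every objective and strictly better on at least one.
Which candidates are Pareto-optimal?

P2, P7, P11

P1: dominated by P2 (experience 14≥2, start delay 3≤12).
P2: not dominated.
P3: dominated by P2 (experience 14≥6, start delay 3≤14).
P4: dominated by P2 (experience 14≥2, start delay 3≤3).
P5: dominated by P2 (experience 14≥2, start delay 3≤9).
P6: dominated by P2 (experience 14≥8, start delay 3≤6).
P7: not dominated (best experience).
P8: dominated by P2 (experience 14≥9, start delay 3≤6).
P9: dominated by P2 (experience 14≥3, start delay 3≤15).
P10: dominated by P2 (experience 14≥8, start delay 3≤5).
P11: not dominated (best start delay).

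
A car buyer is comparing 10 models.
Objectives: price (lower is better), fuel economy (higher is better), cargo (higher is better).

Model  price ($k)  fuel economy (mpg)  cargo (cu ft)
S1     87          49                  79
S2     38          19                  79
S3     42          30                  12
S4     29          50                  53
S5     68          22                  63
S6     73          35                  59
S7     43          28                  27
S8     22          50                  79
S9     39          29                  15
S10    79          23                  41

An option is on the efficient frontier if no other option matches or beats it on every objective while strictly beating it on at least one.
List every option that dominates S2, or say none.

S8: price 22≤38, fuel economy 50≥19, cargo 79≥79 — dominates S2.
Others (S1, S3, S4, S5, S6, S7, S9, S10) are each worse than S2 on at least one objective.

S8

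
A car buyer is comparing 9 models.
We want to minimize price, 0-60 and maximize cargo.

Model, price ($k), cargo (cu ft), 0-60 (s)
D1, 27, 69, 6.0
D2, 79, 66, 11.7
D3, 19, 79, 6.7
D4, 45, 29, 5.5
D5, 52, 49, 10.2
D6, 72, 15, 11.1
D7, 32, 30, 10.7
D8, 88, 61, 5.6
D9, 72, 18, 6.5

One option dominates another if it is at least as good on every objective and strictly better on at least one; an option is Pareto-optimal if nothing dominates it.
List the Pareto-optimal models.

D1, D3, D4, D8

D1: not dominated.
D2: dominated by D1 (price 27≤79, cargo 69≥66, 0-60 6.0≤11.7).
D3: not dominated (best price).
D4: not dominated (best 0-60).
D5: dominated by D1 (price 27≤52, cargo 69≥49, 0-60 6.0≤10.2).
D6: dominated by D1 (price 27≤72, cargo 69≥15, 0-60 6.0≤11.1).
D7: dominated by D1 (price 27≤32, cargo 69≥30, 0-60 6.0≤10.7).
D8: not dominated.
D9: dominated by D1 (price 27≤72, cargo 69≥18, 0-60 6.0≤6.5).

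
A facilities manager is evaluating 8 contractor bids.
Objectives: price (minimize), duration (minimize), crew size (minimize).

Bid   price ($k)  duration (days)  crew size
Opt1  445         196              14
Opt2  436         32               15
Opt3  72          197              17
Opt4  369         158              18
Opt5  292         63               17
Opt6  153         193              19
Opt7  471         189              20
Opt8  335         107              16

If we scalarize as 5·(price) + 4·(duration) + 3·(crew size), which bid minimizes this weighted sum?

Opt3

Opt1: 5·445 + 4·196 + 3·14 = 3051
Opt2: 5·436 + 4·32 + 3·15 = 2353
Opt3: 5·72 + 4·197 + 3·17 = 1199
Opt4: 5·369 + 4·158 + 3·18 = 2531
Opt5: 5·292 + 4·63 + 3·17 = 1763
Opt6: 5·153 + 4·193 + 3·19 = 1594
Opt7: 5·471 + 4·189 + 3·20 = 3171
Opt8: 5·335 + 4·107 + 3·16 = 2151
Lowest: Opt3 at 1199.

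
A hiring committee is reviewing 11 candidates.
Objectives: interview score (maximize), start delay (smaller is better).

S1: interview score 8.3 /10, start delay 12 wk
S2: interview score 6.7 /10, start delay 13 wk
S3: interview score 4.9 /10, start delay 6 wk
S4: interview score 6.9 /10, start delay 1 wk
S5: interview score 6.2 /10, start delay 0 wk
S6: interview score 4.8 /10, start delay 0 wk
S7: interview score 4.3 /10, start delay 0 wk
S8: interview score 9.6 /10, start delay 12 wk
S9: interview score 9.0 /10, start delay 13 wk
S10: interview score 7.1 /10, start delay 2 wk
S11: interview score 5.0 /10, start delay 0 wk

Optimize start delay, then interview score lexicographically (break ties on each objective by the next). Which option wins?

S5

First minimize start delay: best is 0, kept {S5, S6, S7, S11}.
Then maximize interview score: best is 6.2, kept {S5}.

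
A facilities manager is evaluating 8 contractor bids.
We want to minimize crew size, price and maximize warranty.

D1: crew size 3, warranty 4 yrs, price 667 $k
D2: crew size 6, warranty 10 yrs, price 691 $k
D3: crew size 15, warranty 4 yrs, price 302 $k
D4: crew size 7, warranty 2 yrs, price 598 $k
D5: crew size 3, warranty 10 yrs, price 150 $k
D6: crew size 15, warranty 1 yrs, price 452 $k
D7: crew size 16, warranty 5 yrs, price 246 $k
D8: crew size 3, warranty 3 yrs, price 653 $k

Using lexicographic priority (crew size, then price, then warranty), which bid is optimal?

D5

First minimize crew size: best is 3, kept {D1, D5, D8}.
Then minimize price: best is 150, kept {D5}.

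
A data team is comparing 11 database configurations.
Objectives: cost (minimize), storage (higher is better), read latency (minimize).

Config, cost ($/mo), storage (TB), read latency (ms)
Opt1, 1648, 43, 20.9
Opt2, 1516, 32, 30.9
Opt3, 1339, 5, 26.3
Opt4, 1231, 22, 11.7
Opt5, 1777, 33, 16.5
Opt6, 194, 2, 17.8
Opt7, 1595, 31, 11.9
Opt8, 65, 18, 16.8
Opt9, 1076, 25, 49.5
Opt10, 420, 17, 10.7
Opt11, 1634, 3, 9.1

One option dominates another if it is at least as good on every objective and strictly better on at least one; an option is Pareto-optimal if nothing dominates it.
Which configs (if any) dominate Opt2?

Opt1: worse on cost (1648 vs 1516).
Opt3: worse on storage (5 vs 32).
Opt4: worse on storage (22 vs 32).
Opt5: worse on cost (1777 vs 1516).
Opt6: worse on storage (2 vs 32).
Opt7: worse on cost (1595 vs 1516).
Opt8: worse on storage (18 vs 32).
Opt9: worse on storage (25 vs 32).
Opt10: worse on storage (17 vs 32).
Opt11: worse on cost (1634 vs 1516).
No option dominates Opt2.

none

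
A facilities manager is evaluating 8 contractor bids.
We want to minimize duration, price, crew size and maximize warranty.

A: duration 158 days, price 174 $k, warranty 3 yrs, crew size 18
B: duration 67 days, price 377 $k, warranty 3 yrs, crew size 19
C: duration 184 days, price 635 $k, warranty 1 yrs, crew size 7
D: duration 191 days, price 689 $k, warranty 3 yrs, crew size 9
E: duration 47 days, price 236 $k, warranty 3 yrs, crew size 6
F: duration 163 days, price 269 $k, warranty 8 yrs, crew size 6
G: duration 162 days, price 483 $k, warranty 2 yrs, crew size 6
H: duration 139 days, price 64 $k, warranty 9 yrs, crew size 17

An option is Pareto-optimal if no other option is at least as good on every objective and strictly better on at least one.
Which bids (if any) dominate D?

E, F

E: duration 47≤191, price 236≤689, warranty 3≥3, crew size 6≤9 — dominates D.
F: duration 163≤191, price 269≤689, warranty 8≥3, crew size 6≤9 — dominates D.
Others (A, B, C, G, H) are each worse than D on at least one objective.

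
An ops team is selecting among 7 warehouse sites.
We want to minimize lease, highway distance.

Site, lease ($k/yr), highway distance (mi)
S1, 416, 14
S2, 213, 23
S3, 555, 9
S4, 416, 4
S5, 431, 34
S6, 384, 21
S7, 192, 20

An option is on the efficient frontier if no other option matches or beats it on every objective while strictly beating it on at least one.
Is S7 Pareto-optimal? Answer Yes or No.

S1: worse on lease (416 vs 192).
S2: worse on lease (213 vs 192).
S3: worse on lease (555 vs 192).
S4: worse on lease (416 vs 192).
S5: worse on lease (431 vs 192).
S6: worse on lease (384 vs 192).
No option is at least as good as S7 on every objective and strictly better on one.

Yes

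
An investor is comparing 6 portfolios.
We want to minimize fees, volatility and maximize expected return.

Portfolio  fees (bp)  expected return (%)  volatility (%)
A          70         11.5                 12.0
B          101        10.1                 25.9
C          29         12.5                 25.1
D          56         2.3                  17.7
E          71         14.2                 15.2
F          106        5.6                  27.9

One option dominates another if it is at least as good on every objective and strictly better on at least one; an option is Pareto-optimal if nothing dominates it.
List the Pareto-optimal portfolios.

A: not dominated (best volatility).
B: dominated by A (fees 70≤101, expected return 11.5≥10.1, volatility 12.0≤25.9).
C: not dominated (best fees).
D: not dominated.
E: not dominated (best expected return).
F: dominated by A (fees 70≤106, expected return 11.5≥5.6, volatility 12.0≤27.9).

A, C, D, E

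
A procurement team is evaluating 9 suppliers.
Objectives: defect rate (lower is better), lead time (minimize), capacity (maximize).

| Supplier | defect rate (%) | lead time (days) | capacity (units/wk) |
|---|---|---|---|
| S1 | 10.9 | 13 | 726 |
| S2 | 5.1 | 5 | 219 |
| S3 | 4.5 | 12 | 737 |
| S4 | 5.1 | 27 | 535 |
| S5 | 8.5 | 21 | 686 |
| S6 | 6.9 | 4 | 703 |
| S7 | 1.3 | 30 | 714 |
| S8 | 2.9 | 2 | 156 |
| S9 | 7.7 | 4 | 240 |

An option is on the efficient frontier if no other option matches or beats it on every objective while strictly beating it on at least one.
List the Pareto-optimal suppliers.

S1: dominated by S3 (defect rate 4.5≤10.9, lead time 12≤13, capacity 737≥726).
S2: not dominated.
S3: not dominated (best capacity).
S4: dominated by S3 (defect rate 4.5≤5.1, lead time 12≤27, capacity 737≥535).
S5: dominated by S3 (defect rate 4.5≤8.5, lead time 12≤21, capacity 737≥686).
S6: not dominated.
S7: not dominated (best defect rate).
S8: not dominated (best lead time).
S9: dominated by S6 (defect rate 6.9≤7.7, lead time 4≤4, capacity 703≥240).

S2, S3, S6, S7, S8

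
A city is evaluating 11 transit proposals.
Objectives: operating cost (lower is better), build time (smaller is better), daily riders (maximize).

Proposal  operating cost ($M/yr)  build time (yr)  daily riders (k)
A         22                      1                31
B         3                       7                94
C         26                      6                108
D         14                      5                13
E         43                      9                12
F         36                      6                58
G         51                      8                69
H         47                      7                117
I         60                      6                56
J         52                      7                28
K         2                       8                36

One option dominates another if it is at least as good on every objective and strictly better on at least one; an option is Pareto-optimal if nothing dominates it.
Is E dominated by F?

F vs E: operating cost 36≤43, build time 6≤9, daily riders 58≥12 — F is at least as good on every objective with at least one strict improvement.

Yes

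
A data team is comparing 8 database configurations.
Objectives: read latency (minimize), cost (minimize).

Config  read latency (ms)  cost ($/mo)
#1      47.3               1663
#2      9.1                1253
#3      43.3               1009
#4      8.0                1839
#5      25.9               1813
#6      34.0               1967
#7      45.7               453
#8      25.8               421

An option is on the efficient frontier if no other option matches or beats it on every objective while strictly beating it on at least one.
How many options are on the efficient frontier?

#1: dominated by #2 (read latency 9.1≤47.3, cost 1253≤1663).
#2: not dominated.
#3: dominated by #8 (read latency 25.8≤43.3, cost 421≤1009).
#4: not dominated (best read latency).
#5: dominated by #2 (read latency 9.1≤25.9, cost 1253≤1813).
#6: dominated by #2 (read latency 9.1≤34.0, cost 1253≤1967).
#7: dominated by #8 (read latency 25.8≤45.7, cost 421≤453).
#8: not dominated (best cost).
Pareto-optimal: #2, #4, #8 → 3.

3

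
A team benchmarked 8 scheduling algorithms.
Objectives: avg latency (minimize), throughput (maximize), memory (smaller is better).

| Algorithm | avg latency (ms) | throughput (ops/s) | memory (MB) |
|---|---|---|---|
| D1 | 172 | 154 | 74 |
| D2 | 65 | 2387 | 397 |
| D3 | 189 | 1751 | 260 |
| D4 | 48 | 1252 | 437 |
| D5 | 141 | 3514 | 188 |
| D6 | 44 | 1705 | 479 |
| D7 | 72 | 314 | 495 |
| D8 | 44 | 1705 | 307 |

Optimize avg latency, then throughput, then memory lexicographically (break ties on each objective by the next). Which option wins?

D8

First minimize avg latency: best is 44, kept {D6, D8}.
Then maximize throughput: best is 1705, kept {D6, D8}.
Then minimize memory: best is 307, kept {D8}.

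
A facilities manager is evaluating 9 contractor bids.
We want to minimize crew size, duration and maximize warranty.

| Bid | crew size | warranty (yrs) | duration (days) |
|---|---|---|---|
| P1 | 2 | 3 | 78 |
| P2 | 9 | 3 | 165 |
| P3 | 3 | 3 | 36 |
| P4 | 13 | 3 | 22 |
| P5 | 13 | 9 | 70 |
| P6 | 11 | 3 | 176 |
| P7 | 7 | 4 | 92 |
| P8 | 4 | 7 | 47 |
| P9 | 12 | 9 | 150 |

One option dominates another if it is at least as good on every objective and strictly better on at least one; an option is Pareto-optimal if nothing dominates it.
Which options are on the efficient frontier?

P1, P3, P4, P5, P8, P9

P1: not dominated (best crew size).
P2: dominated by P1 (crew size 2≤9, warranty 3≥3, duration 78≤165).
P3: not dominated.
P4: not dominated (best duration).
P5: not dominated.
P6: dominated by P1 (crew size 2≤11, warranty 3≥3, duration 78≤176).
P7: dominated by P8 (crew size 4≤7, warranty 7≥4, duration 47≤92).
P8: not dominated.
P9: not dominated.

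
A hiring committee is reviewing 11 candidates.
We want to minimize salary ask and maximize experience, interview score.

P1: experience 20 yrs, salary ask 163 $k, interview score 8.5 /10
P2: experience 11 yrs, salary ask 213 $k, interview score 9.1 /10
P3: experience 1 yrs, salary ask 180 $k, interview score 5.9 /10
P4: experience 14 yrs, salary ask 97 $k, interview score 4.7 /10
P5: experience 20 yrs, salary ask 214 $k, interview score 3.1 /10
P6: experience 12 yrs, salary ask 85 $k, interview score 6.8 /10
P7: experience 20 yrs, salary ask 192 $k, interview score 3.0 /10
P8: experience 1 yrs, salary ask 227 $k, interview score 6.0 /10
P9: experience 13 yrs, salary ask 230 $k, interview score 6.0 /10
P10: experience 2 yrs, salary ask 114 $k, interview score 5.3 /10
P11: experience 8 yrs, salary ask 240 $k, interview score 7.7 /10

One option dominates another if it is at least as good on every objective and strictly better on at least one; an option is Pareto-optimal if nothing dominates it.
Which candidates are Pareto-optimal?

P1: not dominated.
P2: not dominated (best interview score).
P3: dominated by P1 (experience 20≥1, salary ask 163≤180, interview score 8.5≥5.9).
P4: not dominated.
P5: dominated by P1 (experience 20≥20, salary ask 163≤214, interview score 8.5≥3.1).
P6: not dominated (best salary ask).
P7: dominated by P1 (experience 20≥20, salary ask 163≤192, interview score 8.5≥3.0).
P8: dominated by P1 (experience 20≥1, salary ask 163≤227, interview score 8.5≥6.0).
P9: dominated by P1 (experience 20≥13, salary ask 163≤230, interview score 8.5≥6.0).
P10: dominated by P6 (experience 12≥2, salary ask 85≤114, interview score 6.8≥5.3).
P11: dominated by P1 (experience 20≥8, salary ask 163≤240, interview score 8.5≥7.7).

P1, P2, P4, P6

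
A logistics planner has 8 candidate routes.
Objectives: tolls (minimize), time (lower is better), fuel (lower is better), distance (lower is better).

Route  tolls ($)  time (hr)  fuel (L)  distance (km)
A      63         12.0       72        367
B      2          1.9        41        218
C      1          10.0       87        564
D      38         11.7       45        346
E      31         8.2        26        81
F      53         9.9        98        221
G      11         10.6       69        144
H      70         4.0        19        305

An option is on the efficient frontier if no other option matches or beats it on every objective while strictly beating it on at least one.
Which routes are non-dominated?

B, C, E, G, H

A: dominated by B (tolls 2≤63, time 1.9≤12.0, fuel 41≤72, distance 218≤367).
B: not dominated (best time).
C: not dominated (best tolls).
D: dominated by B (tolls 2≤38, time 1.9≤11.7, fuel 41≤45, distance 218≤346).
E: not dominated (best distance).
F: dominated by B (tolls 2≤53, time 1.9≤9.9, fuel 41≤98, distance 218≤221).
G: not dominated.
H: not dominated (best fuel).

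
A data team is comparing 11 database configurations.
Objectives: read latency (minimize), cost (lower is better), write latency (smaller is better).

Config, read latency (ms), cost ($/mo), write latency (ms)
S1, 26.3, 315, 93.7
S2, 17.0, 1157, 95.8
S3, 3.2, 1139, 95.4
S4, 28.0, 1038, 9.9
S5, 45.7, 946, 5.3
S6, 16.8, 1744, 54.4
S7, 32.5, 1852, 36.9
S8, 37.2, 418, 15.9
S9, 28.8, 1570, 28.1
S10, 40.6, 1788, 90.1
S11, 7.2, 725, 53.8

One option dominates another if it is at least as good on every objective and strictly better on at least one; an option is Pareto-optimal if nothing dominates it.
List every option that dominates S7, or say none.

S4: read latency 28.0≤32.5, cost 1038≤1852, write latency 9.9≤36.9 — dominates S7.
S9: read latency 28.8≤32.5, cost 1570≤1852, write latency 28.1≤36.9 — dominates S7.
Others (S1, S2, S3, S5, S6, S8, S10, S11) are each worse than S7 on at least one objective.

S4, S9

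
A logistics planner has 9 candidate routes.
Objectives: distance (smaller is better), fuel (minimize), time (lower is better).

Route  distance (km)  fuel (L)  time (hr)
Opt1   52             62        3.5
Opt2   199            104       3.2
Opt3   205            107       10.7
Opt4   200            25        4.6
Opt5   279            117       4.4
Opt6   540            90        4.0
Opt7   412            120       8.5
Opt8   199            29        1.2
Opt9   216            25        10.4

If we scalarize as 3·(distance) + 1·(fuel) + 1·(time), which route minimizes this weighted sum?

Opt1: 3·52 + 1·62 + 1·3.5 = 221.5
Opt2: 3·199 + 1·104 + 1·3.2 = 704.2
Opt3: 3·205 + 1·107 + 1·10.7 = 732.7
Opt4: 3·200 + 1·25 + 1·4.6 = 629.6
Opt5: 3·279 + 1·117 + 1·4.4 = 958.4
Opt6: 3·540 + 1·90 + 1·4.0 = 1714.0
Opt7: 3·412 + 1·120 + 1·8.5 = 1364.5
Opt8: 3·199 + 1·29 + 1·1.2 = 627.2
Opt9: 3·216 + 1·25 + 1·10.4 = 683.4
Lowest: Opt1 at 221.5.

Opt1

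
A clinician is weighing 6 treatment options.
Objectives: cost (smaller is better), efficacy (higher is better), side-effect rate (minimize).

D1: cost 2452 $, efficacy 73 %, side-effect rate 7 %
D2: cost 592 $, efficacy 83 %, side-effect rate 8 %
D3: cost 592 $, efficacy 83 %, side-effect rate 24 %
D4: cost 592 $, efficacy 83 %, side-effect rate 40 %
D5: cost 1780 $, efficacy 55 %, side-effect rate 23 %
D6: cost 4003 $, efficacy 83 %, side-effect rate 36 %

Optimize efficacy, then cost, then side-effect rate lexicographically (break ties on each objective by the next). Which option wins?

First maximize efficacy: best is 83, kept {D2, D3, D4, D6}.
Then minimize cost: best is 592, kept {D2, D3, D4}.
Then minimize side-effect rate: best is 8, kept {D2}.

D2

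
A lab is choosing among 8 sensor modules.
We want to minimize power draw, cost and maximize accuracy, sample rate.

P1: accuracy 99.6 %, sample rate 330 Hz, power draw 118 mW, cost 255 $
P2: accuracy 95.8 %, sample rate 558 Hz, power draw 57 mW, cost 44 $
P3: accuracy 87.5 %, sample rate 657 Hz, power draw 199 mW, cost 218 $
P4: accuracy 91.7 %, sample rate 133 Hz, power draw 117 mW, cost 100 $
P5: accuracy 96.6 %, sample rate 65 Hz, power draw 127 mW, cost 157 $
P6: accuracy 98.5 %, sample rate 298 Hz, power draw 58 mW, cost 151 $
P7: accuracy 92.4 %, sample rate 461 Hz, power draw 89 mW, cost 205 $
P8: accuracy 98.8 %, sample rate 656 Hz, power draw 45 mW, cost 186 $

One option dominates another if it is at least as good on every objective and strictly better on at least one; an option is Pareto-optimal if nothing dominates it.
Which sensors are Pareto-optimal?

P1: not dominated (best accuracy).
P2: not dominated (best cost).
P3: not dominated (best sample rate).
P4: dominated by P2 (accuracy 95.8≥91.7, sample rate 558≥133, power draw 57≤117, cost 44≤100).
P5: dominated by P6 (accuracy 98.5≥96.6, sample rate 298≥65, power draw 58≤127, cost 151≤157).
P6: not dominated.
P7: dominated by P2 (accuracy 95.8≥92.4, sample rate 558≥461, power draw 57≤89, cost 44≤205).
P8: not dominated (best power draw).

P1, P2, P3, P6, P8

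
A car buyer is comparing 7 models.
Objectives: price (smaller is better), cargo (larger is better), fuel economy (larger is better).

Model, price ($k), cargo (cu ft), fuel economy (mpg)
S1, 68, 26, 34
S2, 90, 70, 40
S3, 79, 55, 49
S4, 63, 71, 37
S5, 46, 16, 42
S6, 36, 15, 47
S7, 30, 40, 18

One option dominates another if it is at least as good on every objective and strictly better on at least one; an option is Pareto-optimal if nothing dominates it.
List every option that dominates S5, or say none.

none

S1: worse on price (68 vs 46).
S2: worse on price (90 vs 46).
S3: worse on price (79 vs 46).
S4: worse on price (63 vs 46).
S6: worse on cargo (15 vs 16).
S7: worse on fuel economy (18 vs 42).
No option dominates S5.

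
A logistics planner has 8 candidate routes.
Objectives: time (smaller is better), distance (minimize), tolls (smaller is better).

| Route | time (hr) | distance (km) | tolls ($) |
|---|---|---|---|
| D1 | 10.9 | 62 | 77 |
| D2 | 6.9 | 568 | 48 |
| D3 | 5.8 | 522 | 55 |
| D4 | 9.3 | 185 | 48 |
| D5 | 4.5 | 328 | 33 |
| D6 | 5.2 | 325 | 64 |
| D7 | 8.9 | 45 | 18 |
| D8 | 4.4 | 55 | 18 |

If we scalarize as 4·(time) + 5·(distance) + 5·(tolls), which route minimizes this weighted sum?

D7

D1: 4·10.9 + 5·62 + 5·77 = 738.6
D2: 4·6.9 + 5·568 + 5·48 = 3107.6
D3: 4·5.8 + 5·522 + 5·55 = 2908.2
D4: 4·9.3 + 5·185 + 5·48 = 1202.2
D5: 4·4.5 + 5·328 + 5·33 = 1823.0
D6: 4·5.2 + 5·325 + 5·64 = 1965.8
D7: 4·8.9 + 5·45 + 5·18 = 350.6
D8: 4·4.4 + 5·55 + 5·18 = 382.6
Lowest: D7 at 350.6.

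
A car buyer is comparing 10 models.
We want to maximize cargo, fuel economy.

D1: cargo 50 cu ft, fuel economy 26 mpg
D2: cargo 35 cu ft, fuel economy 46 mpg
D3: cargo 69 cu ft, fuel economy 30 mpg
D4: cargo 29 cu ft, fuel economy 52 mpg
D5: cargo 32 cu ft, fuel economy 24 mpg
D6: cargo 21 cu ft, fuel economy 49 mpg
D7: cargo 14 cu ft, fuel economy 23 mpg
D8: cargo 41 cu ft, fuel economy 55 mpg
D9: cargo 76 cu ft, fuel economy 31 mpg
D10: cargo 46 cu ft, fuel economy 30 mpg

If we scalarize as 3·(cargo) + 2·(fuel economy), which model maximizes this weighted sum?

D9

D1: 3·50 + 2·26 = 202
D2: 3·35 + 2·46 = 197
D3: 3·69 + 2·30 = 267
D4: 3·29 + 2·52 = 191
D5: 3·32 + 2·24 = 144
D6: 3·21 + 2·49 = 161
D7: 3·14 + 2·23 = 88
D8: 3·41 + 2·55 = 233
D9: 3·76 + 2·31 = 290
D10: 3·46 + 2·30 = 198
Highest: D9 at 290.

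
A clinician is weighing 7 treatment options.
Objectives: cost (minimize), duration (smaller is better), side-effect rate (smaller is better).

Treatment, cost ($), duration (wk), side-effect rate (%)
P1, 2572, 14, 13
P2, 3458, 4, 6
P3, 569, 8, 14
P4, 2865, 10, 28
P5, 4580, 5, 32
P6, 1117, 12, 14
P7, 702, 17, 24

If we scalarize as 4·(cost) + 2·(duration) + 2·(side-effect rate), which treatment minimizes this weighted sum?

P1: 4·2572 + 2·14 + 2·13 = 10342
P2: 4·3458 + 2·4 + 2·6 = 13852
P3: 4·569 + 2·8 + 2·14 = 2320
P4: 4·2865 + 2·10 + 2·28 = 11536
P5: 4·4580 + 2·5 + 2·32 = 18394
P6: 4·1117 + 2·12 + 2·14 = 4520
P7: 4·702 + 2·17 + 2·24 = 2890
Lowest: P3 at 2320.

P3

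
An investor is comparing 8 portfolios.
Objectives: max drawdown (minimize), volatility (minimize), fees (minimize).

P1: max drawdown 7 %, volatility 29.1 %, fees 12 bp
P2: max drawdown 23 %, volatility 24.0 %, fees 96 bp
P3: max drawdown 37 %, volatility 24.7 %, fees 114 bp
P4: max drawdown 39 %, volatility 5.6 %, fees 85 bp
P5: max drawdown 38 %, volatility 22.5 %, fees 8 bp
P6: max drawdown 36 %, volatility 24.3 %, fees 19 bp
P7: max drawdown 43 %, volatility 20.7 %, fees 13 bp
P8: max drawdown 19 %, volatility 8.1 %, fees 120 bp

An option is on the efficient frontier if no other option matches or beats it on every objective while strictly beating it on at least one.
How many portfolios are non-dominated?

7

P1: not dominated (best max drawdown).
P2: not dominated.
P3: dominated by P2 (max drawdown 23≤37, volatility 24.0≤24.7, fees 96≤114).
P4: not dominated (best volatility).
P5: not dominated (best fees).
P6: not dominated.
P7: not dominated.
P8: not dominated.
Pareto-optimal: P1, P2, P4, P5, P6, P7, P8 → 7.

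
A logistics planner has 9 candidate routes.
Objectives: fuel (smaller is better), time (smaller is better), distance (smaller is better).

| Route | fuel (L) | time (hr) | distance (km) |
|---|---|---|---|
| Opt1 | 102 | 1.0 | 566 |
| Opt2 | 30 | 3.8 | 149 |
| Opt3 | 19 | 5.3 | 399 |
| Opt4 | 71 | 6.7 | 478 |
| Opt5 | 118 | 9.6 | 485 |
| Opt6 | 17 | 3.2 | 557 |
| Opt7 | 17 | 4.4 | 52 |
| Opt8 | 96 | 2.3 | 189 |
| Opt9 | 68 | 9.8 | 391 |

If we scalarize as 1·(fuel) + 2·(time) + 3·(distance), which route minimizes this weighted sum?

Opt1: 1·102 + 2·1.0 + 3·566 = 1802.0
Opt2: 1·30 + 2·3.8 + 3·149 = 484.6
Opt3: 1·19 + 2·5.3 + 3·399 = 1226.6
Opt4: 1·71 + 2·6.7 + 3·478 = 1518.4
Opt5: 1·118 + 2·9.6 + 3·485 = 1592.2
Opt6: 1·17 + 2·3.2 + 3·557 = 1694.4
Opt7: 1·17 + 2·4.4 + 3·52 = 181.8
Opt8: 1·96 + 2·2.3 + 3·189 = 667.6
Opt9: 1·68 + 2·9.8 + 3·391 = 1260.6
Lowest: Opt7 at 181.8.

Opt7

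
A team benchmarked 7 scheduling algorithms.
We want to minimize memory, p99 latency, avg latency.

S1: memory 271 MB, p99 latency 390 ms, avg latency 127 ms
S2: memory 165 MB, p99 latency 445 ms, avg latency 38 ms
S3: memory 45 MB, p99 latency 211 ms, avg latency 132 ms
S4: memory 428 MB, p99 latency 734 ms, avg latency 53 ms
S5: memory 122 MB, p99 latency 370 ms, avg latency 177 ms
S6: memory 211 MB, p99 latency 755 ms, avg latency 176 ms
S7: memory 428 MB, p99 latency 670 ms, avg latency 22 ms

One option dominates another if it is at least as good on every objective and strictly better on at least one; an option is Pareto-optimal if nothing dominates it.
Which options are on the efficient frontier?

S1, S2, S3, S7

S1: not dominated.
S2: not dominated.
S3: not dominated (best memory).
S4: dominated by S2 (memory 165≤428, p99 latency 445≤734, avg latency 38≤53).
S5: dominated by S3 (memory 45≤122, p99 latency 211≤370, avg latency 132≤177).
S6: dominated by S2 (memory 165≤211, p99 latency 445≤755, avg latency 38≤176).
S7: not dominated (best avg latency).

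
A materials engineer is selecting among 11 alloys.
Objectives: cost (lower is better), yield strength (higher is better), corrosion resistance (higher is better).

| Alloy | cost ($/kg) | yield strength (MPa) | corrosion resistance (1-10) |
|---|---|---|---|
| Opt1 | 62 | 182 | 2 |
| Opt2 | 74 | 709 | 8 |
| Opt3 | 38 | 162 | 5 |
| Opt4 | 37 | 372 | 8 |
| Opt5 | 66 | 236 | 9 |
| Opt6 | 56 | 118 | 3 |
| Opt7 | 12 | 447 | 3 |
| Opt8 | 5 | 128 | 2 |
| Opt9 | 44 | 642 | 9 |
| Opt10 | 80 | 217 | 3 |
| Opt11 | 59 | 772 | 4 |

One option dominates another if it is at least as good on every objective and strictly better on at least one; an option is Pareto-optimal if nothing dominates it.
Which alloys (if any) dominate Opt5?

Opt9

Opt9: cost 44≤66, yield strength 642≥236, corrosion resistance 9≥9 — dominates Opt5.
Others (Opt1, Opt2, Opt3, Opt4, Opt6, Opt7, Opt8, Opt10, Opt11) are each worse than Opt5 on at least one objective.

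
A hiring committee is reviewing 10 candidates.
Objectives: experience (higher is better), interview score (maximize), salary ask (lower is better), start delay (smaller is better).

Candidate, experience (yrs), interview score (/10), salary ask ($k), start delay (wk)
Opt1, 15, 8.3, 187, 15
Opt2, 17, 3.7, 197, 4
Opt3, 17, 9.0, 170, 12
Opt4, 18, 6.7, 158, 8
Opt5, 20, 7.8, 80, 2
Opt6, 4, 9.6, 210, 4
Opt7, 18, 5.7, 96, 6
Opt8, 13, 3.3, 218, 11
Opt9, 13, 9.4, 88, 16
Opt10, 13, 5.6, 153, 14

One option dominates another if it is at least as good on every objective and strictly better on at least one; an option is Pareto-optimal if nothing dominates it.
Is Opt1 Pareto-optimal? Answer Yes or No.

Opt3 vs Opt1: experience 17≥15, interview score 9.0≥8.3, salary ask 170≤187, start delay 12≤15 — Opt3 is at least as good on every objective and strictly better on at least one, so Opt3 dominates Opt1.

No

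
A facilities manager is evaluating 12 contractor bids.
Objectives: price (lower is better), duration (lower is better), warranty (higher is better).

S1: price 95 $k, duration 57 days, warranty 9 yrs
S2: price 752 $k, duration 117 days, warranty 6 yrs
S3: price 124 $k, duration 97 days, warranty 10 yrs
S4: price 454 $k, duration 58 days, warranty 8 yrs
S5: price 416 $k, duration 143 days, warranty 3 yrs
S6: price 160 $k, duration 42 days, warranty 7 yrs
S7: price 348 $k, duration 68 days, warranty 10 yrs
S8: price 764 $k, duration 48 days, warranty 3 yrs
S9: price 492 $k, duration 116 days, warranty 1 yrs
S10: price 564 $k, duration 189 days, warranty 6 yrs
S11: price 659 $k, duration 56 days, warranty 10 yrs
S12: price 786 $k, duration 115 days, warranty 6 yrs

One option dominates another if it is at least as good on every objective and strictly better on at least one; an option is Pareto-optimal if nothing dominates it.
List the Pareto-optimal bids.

S1: not dominated (best price).
S2: dominated by S1 (price 95≤752, duration 57≤117, warranty 9≥6).
S3: not dominated.
S4: dominated by S1 (price 95≤454, duration 57≤58, warranty 9≥8).
S5: dominated by S1 (price 95≤416, duration 57≤143, warranty 9≥3).
S6: not dominated (best duration).
S7: not dominated.
S8: dominated by S6 (price 160≤764, duration 42≤48, warranty 7≥3).
S9: dominated by S1 (price 95≤492, duration 57≤116, warranty 9≥1).
S10: dominated by S1 (price 95≤564, duration 57≤189, warranty 9≥6).
S11: not dominated.
S12: dominated by S1 (price 95≤786, duration 57≤115, warranty 9≥6).

S1, S3, S6, S7, S11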